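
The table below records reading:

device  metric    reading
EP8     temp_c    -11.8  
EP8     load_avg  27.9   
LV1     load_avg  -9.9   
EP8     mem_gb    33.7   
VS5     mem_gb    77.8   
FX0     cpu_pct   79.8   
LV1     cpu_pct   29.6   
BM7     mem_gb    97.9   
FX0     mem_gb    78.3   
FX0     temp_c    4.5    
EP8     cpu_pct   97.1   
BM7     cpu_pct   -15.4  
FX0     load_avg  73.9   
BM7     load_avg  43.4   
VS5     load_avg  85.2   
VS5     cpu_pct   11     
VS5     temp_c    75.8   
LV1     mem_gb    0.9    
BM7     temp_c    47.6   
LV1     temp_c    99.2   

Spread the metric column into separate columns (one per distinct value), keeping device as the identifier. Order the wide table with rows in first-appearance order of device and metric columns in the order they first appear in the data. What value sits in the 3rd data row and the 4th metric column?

11

With rows in first-appearance order of device, row 3 is device=VS5. metric columns in first-appearance order: temp_c, load_avg, mem_gb, cpu_pct; column 4 is cpu_pct.
Long rows with device=VS5, metric=cpu_pct: reading = 11.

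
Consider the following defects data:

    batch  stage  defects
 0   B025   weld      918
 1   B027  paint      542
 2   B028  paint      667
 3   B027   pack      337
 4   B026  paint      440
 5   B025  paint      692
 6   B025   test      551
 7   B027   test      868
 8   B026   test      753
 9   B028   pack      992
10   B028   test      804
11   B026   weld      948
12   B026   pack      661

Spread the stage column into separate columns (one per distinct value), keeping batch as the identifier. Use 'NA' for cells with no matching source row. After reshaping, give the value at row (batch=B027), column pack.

337

The long row with batch=B027, stage=pack has defects=337.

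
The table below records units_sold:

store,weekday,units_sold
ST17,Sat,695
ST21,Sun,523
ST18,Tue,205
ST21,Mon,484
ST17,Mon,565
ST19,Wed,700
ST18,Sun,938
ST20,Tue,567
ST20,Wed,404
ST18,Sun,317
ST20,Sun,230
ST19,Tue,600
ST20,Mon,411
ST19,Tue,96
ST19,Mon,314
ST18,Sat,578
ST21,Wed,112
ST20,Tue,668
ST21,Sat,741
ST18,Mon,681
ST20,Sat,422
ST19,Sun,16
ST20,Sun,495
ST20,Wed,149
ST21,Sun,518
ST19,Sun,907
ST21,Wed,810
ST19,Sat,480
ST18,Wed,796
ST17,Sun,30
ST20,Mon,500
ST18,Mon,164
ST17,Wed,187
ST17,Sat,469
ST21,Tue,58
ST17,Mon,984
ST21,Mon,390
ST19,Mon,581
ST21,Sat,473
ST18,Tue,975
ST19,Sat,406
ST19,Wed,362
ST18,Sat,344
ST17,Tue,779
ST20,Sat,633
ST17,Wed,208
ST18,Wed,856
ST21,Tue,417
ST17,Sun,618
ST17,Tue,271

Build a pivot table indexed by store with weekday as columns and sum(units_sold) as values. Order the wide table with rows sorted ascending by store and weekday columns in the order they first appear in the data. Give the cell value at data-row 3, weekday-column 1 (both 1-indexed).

886

With rows sorted ascending by store, row 3 is store=ST19. weekday columns in first-appearance order: Sat, Sun, Tue, Mon, Wed; column 1 is Sat.
Long rows with store=ST19, weekday=Sat: 480 + 406 = 886.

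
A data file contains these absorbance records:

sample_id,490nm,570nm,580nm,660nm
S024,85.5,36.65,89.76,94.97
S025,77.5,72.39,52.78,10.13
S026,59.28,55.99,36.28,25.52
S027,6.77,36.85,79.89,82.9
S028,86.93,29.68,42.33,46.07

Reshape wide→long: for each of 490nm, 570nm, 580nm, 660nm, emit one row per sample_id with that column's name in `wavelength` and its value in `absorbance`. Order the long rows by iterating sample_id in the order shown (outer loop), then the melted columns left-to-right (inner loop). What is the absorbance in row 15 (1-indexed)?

79.89

20 rows total (5 × 4). Row 15: index ⌊(15-1)/4⌋ = 3 into sample_id → S027; (15-1) mod 4 = 2 into the melted columns → 580nm.
So row 15 is (S027, 580nm, 79.89); absorbance = 79.89.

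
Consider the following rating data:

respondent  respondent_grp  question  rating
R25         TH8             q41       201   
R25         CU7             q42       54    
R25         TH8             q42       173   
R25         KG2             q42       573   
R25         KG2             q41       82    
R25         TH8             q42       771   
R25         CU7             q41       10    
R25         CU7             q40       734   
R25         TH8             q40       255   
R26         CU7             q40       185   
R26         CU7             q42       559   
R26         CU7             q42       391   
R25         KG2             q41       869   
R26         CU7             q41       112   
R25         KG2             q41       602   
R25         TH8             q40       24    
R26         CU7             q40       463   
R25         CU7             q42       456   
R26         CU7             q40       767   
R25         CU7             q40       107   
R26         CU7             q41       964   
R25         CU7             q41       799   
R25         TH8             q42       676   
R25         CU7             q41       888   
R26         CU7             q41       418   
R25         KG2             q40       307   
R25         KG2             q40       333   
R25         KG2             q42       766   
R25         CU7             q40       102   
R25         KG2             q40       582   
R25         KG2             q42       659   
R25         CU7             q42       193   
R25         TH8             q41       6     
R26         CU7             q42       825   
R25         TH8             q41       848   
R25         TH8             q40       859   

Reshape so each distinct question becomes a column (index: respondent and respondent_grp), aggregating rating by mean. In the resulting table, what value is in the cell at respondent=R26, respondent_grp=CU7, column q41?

Rows with respondent=R26, respondent_grp=CU7 and question=q41: rating values are 112, 964, 418.
(112 + 964 + 418) / 3 = 498.

498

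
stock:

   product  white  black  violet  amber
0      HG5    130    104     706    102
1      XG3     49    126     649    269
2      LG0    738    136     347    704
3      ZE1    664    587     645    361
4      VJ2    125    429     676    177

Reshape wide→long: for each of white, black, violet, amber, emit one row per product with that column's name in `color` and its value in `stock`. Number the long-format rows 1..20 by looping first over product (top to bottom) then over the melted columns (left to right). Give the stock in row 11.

347

20 rows total (5 × 4). Row 11: index ⌊(11-1)/4⌋ = 2 into product → LG0; (11-1) mod 4 = 2 into the melted columns → violet.
So row 11 is (LG0, violet, 347); stock = 347.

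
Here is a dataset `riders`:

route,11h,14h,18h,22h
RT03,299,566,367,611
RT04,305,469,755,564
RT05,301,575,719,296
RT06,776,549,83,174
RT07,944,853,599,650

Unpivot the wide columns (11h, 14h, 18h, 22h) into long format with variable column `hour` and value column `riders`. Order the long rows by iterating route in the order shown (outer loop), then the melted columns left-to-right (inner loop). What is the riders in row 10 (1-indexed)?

575

20 rows total (5 × 4). Row 10: index ⌊(10-1)/4⌋ = 2 into route → RT05; (10-1) mod 4 = 1 into the melted columns → 14h.
So row 10 is (RT05, 14h, 575); riders = 575.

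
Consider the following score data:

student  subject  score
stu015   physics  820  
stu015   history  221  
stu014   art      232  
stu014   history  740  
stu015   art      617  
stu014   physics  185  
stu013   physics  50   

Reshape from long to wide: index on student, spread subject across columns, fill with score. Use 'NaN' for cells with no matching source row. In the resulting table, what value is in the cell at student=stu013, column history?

NaN

No long-format row has student=stu013 and subject=history, so the cell is NaN.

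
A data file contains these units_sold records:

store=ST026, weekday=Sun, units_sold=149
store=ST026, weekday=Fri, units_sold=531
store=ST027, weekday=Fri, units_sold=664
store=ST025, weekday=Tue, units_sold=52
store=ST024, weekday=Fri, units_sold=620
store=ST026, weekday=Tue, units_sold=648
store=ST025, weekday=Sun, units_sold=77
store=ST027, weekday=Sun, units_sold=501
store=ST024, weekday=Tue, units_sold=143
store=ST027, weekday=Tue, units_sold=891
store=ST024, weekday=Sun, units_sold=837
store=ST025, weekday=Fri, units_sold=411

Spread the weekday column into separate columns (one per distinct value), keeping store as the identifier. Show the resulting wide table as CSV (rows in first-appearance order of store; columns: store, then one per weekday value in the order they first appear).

Columns: store plus the 3 distinct weekday values (Sun, Fri, Tue).
For example, row ST026 column Sun takes units_sold=149 from the long row (ST026, Sun).

store,Sun,Fri,Tue
ST026,149,531,648
ST027,501,664,891
ST025,77,411,52
ST024,837,620,143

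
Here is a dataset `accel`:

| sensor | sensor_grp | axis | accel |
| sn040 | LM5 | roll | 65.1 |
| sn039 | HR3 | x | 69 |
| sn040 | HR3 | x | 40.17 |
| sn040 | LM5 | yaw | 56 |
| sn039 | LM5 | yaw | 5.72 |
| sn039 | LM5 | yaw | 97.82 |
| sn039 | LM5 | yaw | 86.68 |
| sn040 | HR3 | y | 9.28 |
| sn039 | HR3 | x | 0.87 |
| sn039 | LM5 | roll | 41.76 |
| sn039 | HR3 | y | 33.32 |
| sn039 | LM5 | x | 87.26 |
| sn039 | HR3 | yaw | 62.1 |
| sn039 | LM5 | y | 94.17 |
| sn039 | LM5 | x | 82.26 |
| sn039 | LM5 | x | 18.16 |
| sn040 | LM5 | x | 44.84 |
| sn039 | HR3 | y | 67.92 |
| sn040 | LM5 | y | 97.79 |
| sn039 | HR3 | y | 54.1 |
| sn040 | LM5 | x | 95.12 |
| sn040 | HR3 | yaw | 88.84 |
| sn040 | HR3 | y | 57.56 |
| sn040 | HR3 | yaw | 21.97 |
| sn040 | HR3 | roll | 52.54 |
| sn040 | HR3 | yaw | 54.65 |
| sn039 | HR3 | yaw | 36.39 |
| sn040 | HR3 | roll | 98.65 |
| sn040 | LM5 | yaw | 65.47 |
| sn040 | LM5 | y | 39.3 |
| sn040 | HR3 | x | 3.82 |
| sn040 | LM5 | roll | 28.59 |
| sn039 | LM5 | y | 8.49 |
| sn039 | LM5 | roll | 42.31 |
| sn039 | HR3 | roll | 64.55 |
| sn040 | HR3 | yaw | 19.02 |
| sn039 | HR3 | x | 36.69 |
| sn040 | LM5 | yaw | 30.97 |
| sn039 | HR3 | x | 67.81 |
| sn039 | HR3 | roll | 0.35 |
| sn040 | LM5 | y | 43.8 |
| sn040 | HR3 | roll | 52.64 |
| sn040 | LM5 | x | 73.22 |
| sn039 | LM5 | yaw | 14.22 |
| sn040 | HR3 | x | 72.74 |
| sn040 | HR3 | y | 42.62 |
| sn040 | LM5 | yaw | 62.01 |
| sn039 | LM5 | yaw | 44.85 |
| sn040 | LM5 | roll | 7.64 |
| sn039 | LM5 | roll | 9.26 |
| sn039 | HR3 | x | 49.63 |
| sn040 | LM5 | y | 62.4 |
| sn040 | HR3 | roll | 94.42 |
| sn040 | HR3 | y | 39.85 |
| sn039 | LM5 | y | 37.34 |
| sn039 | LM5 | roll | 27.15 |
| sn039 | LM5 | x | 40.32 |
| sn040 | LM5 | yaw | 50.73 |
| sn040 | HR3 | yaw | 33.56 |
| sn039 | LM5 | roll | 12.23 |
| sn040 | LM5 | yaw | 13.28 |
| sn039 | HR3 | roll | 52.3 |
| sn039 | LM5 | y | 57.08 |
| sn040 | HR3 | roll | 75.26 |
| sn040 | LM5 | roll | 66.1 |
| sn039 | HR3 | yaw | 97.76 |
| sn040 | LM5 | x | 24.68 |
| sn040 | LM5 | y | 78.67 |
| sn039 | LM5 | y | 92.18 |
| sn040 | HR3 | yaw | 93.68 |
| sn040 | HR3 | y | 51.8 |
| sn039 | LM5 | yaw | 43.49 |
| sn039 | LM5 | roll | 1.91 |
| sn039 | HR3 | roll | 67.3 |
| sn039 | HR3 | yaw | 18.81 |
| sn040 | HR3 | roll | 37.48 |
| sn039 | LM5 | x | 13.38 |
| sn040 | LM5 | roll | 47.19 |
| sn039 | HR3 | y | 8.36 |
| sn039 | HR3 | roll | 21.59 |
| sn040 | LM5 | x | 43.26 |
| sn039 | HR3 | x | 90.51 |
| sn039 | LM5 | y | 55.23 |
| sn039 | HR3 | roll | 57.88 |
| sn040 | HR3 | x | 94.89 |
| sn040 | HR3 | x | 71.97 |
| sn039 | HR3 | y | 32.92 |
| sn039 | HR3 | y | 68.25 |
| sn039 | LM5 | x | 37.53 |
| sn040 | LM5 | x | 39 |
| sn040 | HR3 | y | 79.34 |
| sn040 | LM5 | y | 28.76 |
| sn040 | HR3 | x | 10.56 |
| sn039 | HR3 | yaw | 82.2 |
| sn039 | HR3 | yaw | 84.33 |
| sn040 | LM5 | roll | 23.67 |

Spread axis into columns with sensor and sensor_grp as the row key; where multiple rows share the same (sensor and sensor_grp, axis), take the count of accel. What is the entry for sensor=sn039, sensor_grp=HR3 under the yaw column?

Rows with sensor=sn039, sensor_grp=HR3 and axis=yaw: accel values are 62.1, 36.39, 97.76, 18.81, 82.2, 84.33.
6 rows match — count = 6.

6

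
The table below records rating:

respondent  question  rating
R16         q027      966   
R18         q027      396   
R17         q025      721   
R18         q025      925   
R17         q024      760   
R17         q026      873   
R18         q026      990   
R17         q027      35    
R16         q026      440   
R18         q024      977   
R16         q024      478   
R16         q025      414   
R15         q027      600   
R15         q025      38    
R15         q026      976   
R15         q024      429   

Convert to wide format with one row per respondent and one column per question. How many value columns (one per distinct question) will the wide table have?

4 distinct question values: q024, q025, q026, q027.

4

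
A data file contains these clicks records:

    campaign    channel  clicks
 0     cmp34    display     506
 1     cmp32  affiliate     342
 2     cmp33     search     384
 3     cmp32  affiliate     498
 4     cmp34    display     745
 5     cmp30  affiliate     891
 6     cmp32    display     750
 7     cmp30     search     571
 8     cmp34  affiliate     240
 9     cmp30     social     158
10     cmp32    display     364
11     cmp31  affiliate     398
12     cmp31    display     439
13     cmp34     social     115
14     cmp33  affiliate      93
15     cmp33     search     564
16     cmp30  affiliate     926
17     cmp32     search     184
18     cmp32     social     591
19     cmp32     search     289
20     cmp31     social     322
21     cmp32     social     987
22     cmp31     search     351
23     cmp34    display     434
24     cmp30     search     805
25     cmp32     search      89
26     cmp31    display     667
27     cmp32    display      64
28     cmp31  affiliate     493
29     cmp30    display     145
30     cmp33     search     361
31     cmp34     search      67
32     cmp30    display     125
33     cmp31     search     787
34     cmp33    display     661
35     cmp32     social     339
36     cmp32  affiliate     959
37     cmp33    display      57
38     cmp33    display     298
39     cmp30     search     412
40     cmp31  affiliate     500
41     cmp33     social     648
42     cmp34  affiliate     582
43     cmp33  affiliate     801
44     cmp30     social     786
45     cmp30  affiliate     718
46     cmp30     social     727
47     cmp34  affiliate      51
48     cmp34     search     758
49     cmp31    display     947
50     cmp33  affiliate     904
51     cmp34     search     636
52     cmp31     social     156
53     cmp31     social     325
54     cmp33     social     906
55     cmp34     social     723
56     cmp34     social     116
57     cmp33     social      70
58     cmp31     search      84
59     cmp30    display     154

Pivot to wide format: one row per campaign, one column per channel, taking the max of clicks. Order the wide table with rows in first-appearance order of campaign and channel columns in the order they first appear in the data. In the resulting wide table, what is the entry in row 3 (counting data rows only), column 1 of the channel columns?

661

With rows in first-appearance order of campaign, row 3 is campaign=cmp33. channel columns in first-appearance order: display, affiliate, search, social; column 1 is display.
Long rows with campaign=cmp33, channel=display: max(661, 57, 298) = 661.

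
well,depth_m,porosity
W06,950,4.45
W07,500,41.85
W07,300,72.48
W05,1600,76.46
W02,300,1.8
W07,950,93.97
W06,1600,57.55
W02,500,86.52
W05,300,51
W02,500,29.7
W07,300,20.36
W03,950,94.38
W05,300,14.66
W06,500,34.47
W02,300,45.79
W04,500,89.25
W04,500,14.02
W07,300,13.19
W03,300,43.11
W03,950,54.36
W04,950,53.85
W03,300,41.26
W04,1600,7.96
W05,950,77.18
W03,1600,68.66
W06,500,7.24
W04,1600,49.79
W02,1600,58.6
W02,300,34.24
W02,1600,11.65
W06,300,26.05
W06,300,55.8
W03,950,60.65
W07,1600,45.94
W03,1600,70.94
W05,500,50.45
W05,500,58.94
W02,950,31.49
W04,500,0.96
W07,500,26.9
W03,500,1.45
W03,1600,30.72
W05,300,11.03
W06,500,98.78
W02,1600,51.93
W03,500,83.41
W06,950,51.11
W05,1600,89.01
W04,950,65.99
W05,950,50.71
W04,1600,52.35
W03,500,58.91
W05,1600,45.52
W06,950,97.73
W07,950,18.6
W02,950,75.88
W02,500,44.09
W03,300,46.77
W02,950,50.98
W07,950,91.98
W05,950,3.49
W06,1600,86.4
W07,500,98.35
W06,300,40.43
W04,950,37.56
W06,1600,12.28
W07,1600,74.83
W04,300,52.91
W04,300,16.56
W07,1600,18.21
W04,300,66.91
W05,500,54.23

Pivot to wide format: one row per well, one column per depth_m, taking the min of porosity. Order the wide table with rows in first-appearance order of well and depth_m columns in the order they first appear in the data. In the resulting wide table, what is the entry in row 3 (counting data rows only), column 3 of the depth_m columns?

11.03

With rows in first-appearance order of well, row 3 is well=W05. depth_m columns in first-appearance order: 950, 500, 300, 1600; column 3 is 300.
Long rows with well=W05, depth_m=300: min(51, 14.66, 11.03) = 11.03.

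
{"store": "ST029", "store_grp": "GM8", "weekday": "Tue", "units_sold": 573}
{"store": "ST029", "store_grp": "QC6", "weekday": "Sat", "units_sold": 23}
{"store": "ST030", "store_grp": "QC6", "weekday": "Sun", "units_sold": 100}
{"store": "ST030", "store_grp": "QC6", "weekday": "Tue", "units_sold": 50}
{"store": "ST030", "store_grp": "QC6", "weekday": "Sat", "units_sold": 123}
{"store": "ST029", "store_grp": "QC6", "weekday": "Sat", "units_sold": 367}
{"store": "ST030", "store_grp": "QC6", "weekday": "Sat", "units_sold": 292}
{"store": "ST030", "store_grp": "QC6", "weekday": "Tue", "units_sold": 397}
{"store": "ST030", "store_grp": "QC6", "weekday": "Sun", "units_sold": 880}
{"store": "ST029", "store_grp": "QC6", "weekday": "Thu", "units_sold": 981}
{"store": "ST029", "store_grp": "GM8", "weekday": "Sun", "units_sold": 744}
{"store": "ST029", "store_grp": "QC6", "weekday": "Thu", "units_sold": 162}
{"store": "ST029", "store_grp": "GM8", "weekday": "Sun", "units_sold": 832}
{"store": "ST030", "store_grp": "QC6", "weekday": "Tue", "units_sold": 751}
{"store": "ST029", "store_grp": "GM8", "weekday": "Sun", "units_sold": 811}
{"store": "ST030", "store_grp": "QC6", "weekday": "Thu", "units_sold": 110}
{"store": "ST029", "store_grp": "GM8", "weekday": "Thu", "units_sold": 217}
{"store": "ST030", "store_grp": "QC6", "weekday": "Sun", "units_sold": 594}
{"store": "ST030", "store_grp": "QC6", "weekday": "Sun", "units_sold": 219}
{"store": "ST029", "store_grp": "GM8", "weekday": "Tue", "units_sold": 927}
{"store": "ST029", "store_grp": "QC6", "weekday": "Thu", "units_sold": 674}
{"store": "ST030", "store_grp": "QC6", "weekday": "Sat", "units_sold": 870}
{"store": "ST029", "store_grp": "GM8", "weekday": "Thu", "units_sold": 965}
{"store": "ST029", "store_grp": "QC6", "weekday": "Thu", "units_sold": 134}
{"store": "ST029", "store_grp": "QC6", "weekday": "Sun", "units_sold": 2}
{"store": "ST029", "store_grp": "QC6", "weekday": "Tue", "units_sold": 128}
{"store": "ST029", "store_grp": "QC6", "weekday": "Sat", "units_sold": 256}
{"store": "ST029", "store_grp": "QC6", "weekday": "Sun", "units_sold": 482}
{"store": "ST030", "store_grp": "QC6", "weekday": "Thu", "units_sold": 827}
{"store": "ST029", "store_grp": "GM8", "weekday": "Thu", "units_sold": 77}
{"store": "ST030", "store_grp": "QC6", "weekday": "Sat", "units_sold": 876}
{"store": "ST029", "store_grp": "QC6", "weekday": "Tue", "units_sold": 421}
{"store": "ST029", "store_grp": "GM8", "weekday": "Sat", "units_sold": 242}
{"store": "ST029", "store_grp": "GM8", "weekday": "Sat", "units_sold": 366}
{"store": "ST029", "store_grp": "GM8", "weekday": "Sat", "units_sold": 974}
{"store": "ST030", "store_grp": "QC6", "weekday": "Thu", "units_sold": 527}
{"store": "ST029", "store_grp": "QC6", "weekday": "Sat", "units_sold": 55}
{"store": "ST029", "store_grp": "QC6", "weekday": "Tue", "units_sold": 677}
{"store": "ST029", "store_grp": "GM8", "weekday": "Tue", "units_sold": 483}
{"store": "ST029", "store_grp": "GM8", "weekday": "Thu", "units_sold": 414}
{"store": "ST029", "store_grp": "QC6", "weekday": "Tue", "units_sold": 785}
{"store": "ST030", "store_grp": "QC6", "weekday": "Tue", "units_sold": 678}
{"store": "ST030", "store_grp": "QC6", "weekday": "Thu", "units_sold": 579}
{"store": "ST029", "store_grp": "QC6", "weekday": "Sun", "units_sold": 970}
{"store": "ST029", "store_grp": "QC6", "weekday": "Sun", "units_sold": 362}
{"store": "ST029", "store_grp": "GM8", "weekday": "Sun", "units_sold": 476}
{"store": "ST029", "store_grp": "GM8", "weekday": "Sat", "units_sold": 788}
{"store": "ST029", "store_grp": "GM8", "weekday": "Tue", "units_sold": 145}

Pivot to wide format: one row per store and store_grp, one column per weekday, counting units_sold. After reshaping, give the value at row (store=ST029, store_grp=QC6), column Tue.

Rows with store=ST029, store_grp=QC6 and weekday=Tue: units_sold values are 128, 421, 677, 785.
4 rows match — count = 4.

4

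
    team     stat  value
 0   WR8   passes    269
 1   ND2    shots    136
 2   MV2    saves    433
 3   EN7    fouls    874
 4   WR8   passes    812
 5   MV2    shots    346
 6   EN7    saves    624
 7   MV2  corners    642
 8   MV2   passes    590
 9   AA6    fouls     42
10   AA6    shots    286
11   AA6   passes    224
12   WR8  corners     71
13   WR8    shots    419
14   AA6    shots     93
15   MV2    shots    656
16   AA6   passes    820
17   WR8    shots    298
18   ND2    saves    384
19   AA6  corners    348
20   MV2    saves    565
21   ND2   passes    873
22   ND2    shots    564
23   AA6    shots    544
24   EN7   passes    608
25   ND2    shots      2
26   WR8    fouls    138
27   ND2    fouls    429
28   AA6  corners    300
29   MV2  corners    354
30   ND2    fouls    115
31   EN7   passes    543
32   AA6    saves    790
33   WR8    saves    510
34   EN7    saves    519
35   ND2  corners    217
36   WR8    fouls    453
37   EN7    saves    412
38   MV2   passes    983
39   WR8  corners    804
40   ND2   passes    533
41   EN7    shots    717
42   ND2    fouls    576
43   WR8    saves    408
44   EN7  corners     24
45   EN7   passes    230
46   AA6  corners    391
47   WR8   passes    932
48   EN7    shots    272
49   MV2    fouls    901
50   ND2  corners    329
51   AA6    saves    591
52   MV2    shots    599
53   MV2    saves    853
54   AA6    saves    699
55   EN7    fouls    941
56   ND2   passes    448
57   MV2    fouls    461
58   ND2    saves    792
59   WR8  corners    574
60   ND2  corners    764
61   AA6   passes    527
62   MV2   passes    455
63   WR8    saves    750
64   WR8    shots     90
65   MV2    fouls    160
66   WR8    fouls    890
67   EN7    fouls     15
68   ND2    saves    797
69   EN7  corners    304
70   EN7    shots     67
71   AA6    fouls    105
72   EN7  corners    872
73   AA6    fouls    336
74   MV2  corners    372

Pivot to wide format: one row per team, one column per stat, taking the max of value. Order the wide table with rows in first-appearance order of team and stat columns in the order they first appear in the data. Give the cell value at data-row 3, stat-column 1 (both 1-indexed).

With rows in first-appearance order of team, row 3 is team=MV2. stat columns in first-appearance order: passes, shots, saves, fouls, corners; column 1 is passes.
Long rows with team=MV2, stat=passes: max(590, 983, 455) = 983.

983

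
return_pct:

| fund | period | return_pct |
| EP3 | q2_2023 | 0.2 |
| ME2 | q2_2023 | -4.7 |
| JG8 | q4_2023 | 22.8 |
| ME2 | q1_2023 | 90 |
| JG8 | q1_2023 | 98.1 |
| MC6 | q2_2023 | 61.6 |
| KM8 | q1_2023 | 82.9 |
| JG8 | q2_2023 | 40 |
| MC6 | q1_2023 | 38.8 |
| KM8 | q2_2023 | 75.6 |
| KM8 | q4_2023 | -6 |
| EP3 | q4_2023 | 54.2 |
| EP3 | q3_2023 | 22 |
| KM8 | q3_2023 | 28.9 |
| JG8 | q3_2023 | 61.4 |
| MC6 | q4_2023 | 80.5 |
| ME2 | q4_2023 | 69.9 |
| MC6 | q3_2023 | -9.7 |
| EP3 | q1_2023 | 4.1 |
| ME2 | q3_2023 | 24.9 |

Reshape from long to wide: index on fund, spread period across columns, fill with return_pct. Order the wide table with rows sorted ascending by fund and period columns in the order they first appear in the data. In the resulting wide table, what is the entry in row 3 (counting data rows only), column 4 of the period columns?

28.9

With rows sorted ascending by fund, row 3 is fund=KM8. period columns in first-appearance order: q2_2023, q4_2023, q1_2023, q3_2023; column 4 is q3_2023.
Long rows with fund=KM8, period=q3_2023: return_pct = 28.9.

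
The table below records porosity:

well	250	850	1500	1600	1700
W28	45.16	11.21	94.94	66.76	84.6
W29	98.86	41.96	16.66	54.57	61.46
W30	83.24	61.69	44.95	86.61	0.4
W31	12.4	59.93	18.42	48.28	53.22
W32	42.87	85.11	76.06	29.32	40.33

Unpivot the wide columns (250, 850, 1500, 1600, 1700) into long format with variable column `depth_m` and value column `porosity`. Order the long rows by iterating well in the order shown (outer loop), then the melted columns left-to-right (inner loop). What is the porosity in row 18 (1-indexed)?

25 rows total (5 × 5). Row 18: index ⌊(18-1)/5⌋ = 3 into well → W31; (18-1) mod 5 = 2 into the melted columns → 1500.
So row 18 is (W31, 1500, 18.42); porosity = 18.42.

18.42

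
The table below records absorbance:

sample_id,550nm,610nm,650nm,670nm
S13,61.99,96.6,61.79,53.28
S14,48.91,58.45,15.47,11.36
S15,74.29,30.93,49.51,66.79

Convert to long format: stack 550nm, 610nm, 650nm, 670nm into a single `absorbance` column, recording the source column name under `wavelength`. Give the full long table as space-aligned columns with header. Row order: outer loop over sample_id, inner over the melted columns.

Each (sample_id, column) pair becomes one row: 3 × 4 = 12 rows.
For example, (S13, 550nm) → absorbance=61.99.

sample_id  wavelength  absorbance
S13        550nm       61.99     
S13        610nm       96.6      
S13        650nm       61.79     
S13        670nm       53.28     
S14        550nm       48.91     
S14        610nm       58.45     
S14        650nm       15.47     
S14        670nm       11.36     
S15        550nm       74.29     
S15        610nm       30.93     
S15        650nm       49.51     
S15        670nm       66.79     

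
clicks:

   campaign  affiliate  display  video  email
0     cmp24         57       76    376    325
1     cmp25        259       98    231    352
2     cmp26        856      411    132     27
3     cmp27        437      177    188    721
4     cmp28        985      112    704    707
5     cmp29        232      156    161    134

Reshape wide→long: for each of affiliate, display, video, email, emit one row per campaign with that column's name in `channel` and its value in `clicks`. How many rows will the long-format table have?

24

6 campaign values × 4 melted columns = 24 rows.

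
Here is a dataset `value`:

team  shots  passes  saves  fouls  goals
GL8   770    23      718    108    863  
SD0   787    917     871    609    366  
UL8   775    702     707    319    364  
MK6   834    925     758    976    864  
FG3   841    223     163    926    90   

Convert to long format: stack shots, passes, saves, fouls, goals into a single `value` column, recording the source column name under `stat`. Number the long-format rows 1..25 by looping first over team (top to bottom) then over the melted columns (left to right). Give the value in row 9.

609

25 rows total (5 × 5). Row 9: index ⌊(9-1)/5⌋ = 1 into team → SD0; (9-1) mod 5 = 3 into the melted columns → fouls.
So row 9 is (SD0, fouls, 609); value = 609.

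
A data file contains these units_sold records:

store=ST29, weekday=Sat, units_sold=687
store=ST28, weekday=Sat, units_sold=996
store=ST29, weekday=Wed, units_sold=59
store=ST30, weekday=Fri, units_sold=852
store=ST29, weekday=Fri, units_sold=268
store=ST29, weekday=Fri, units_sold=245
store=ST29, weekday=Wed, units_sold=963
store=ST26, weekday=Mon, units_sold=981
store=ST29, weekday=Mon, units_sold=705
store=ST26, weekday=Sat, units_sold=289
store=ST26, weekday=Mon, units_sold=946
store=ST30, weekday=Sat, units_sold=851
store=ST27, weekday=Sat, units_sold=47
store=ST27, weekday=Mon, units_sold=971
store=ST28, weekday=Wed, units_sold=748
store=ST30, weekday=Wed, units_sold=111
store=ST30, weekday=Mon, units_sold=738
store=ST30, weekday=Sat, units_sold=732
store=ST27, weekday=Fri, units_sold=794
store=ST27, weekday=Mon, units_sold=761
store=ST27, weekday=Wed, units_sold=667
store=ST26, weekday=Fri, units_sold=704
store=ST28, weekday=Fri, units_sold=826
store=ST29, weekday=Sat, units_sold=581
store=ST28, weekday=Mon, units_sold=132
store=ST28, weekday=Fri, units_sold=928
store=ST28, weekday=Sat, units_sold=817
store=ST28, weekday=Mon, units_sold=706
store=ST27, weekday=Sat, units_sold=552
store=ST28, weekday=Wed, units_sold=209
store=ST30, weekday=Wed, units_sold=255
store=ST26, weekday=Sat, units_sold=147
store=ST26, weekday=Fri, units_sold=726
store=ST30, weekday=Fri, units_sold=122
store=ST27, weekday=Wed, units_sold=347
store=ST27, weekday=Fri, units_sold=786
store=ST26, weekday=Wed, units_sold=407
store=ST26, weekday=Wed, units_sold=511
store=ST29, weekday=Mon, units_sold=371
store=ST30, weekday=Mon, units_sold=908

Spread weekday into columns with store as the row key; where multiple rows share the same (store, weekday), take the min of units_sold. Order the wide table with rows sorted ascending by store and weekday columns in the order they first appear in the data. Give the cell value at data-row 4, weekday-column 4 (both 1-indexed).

371

With rows sorted ascending by store, row 4 is store=ST29. weekday columns in first-appearance order: Sat, Wed, Fri, Mon; column 4 is Mon.
Long rows with store=ST29, weekday=Mon: min(705, 371) = 371.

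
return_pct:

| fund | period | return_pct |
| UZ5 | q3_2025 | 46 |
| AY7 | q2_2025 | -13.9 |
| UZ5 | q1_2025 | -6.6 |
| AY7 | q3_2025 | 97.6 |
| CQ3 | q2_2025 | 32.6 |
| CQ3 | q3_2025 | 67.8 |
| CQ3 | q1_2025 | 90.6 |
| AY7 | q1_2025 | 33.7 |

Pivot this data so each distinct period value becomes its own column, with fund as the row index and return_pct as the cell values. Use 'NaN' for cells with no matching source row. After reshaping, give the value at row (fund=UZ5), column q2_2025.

NaN

No long-format row has fund=UZ5 and period=q2_2025, so the cell is NaN.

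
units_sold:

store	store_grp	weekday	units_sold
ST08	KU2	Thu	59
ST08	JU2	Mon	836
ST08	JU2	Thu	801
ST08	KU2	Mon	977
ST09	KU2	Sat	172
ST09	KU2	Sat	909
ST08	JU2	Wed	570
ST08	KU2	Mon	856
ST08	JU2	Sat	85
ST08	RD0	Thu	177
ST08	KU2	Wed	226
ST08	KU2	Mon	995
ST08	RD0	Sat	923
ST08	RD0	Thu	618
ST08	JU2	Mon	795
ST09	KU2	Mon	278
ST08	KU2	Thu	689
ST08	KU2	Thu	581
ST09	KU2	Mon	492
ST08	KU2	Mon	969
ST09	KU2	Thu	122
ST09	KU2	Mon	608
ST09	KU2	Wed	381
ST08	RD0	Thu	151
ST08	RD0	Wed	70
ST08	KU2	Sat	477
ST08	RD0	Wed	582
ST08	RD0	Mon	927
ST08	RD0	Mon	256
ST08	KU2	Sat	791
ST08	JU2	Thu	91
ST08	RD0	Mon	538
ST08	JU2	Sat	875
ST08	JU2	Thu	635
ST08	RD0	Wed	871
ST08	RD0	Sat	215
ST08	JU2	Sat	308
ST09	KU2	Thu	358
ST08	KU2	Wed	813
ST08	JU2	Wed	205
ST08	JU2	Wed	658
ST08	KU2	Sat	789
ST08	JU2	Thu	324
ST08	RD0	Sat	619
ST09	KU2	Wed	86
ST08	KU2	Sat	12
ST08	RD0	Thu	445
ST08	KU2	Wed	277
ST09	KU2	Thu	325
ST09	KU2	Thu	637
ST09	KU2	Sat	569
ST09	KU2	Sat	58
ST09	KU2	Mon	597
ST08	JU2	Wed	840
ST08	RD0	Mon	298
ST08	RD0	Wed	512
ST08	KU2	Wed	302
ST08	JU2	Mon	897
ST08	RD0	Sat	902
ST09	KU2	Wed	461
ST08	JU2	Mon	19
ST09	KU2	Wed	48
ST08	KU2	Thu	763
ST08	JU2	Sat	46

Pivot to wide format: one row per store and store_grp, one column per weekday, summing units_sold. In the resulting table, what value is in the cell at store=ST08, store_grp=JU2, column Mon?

2547

Rows with store=ST08, store_grp=JU2 and weekday=Mon: units_sold values are 836, 795, 897, 19.
836 + 795 + 897 + 19 = 2547.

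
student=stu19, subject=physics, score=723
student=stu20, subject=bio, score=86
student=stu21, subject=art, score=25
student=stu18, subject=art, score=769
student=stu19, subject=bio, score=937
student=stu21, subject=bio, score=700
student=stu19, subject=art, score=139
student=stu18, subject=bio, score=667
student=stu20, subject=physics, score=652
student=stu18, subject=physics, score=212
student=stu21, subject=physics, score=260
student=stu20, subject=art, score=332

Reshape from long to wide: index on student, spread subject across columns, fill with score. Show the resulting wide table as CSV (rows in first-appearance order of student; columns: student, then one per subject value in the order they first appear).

Columns: student plus the 3 distinct subject values (physics, bio, art).
For example, row stu19 column physics takes score=723 from the long row (stu19, physics).

student,physics,bio,art
stu19,723,937,139
stu20,652,86,332
stu21,260,700,25
stu18,212,667,769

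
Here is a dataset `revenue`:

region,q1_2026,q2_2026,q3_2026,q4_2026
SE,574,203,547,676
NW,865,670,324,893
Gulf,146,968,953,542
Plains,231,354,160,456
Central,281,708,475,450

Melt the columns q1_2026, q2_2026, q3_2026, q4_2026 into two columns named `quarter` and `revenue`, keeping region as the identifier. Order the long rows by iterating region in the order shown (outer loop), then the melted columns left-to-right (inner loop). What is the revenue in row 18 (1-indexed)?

20 rows total (5 × 4). Row 18: index ⌊(18-1)/4⌋ = 4 into region → Central; (18-1) mod 4 = 1 into the melted columns → q2_2026.
So row 18 is (Central, q2_2026, 708); revenue = 708.

708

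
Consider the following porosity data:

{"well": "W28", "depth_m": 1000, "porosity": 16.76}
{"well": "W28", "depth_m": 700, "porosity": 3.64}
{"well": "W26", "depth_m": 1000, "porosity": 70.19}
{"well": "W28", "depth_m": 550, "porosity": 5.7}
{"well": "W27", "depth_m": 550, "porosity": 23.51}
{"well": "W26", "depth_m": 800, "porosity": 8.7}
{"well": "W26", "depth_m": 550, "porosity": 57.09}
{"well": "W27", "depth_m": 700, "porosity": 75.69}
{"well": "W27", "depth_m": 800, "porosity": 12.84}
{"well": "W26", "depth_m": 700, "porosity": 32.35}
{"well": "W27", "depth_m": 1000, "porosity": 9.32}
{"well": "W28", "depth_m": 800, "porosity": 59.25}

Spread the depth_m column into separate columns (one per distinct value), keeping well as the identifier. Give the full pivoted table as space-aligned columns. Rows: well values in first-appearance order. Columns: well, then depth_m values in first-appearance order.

Columns: well plus the 4 distinct depth_m values (1000, 700, 550, 800).
For example, row W28 column 1000 takes porosity=16.76 from the long row (W28, 1000).

well  1000   700    550    800  
W28   16.76  3.64   5.7    59.25
W26   70.19  32.35  57.09  8.7  
W27   9.32   75.69  23.51  12.84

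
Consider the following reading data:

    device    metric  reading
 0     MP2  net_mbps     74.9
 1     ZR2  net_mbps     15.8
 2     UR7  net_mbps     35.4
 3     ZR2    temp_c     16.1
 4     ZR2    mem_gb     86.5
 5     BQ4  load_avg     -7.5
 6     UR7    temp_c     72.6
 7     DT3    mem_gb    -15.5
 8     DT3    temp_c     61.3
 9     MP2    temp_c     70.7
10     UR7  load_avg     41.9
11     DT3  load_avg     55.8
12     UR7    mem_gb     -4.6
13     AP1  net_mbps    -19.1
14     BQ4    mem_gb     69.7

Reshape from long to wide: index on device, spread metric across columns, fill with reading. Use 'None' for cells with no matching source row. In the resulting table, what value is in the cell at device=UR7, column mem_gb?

The long row with device=UR7, metric=mem_gb has reading=-4.6.

-4.6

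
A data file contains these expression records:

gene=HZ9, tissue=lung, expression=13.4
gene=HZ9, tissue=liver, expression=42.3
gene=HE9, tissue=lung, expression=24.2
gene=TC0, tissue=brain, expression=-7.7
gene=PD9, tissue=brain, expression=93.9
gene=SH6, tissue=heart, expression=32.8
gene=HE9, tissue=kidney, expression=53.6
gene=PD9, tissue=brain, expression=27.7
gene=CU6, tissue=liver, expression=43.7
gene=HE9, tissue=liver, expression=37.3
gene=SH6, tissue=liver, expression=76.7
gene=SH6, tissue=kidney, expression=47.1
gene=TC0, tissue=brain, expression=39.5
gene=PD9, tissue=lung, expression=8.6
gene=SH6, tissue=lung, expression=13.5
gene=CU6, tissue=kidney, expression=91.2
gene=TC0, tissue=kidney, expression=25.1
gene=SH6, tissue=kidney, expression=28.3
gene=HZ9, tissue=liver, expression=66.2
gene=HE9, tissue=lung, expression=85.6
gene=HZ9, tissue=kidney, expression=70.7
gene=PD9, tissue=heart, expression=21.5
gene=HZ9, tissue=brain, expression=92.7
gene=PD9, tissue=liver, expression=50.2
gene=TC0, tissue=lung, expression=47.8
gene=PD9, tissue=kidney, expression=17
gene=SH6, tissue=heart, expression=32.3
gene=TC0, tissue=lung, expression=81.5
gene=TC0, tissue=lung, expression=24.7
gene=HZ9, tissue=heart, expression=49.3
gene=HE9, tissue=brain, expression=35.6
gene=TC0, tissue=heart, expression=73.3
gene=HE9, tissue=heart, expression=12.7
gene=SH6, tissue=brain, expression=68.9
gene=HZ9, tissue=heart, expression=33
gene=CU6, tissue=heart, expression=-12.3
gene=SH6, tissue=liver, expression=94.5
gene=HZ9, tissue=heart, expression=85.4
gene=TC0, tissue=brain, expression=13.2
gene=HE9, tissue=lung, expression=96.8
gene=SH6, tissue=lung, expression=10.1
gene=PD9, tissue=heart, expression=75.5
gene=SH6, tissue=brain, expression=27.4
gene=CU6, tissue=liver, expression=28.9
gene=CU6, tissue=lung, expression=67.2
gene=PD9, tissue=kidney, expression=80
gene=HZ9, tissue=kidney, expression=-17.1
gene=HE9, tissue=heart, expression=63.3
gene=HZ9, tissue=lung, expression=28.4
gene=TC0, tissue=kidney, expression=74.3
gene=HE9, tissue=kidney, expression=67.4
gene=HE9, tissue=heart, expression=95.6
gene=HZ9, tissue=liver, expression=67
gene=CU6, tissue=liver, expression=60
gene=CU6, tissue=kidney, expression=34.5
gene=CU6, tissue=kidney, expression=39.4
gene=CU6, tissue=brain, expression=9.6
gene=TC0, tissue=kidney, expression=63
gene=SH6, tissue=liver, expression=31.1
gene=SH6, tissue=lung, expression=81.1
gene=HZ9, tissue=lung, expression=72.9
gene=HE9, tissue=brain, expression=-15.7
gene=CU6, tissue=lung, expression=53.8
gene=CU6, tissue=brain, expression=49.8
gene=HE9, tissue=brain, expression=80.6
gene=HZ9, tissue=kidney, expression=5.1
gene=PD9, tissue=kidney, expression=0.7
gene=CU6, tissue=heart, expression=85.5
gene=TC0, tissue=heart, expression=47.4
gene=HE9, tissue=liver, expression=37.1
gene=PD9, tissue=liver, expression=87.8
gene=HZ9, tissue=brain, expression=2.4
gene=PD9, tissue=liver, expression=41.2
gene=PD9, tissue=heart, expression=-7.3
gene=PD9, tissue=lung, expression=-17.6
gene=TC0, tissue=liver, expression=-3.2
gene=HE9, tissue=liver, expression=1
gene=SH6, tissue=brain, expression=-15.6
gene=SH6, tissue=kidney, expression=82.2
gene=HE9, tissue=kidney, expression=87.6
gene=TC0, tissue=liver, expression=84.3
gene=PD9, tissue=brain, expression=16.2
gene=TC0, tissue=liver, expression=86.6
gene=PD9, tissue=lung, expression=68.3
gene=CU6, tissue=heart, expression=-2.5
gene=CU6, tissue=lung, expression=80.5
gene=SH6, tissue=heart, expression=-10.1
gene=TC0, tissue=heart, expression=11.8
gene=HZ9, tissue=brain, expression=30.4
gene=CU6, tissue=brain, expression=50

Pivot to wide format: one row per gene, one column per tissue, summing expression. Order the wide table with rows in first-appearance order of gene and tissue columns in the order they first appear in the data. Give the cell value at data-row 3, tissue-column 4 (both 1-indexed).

With rows in first-appearance order of gene, row 3 is gene=TC0. tissue columns in first-appearance order: lung, liver, brain, heart, kidney; column 4 is heart.
Long rows with gene=TC0, tissue=heart: 73.3 + 47.4 + 11.8 = 132.5.

132.5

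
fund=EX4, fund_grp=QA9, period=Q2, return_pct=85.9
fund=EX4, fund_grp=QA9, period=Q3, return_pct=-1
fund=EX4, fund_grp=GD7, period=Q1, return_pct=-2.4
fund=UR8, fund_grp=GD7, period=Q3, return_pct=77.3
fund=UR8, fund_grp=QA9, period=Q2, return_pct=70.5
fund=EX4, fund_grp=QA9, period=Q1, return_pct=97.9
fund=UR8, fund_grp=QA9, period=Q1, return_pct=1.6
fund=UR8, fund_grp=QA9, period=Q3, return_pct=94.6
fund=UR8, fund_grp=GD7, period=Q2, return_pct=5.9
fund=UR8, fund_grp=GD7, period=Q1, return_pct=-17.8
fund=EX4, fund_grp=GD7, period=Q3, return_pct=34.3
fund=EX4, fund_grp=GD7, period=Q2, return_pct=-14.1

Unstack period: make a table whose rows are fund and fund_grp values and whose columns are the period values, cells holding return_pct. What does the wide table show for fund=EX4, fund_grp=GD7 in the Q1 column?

Wide layout: rows indexed by fund and fund_grp, columns are the 3 distinct period values (Q2, Q3, Q1).
Cell (fund=EX4, fund_grp=GD7, period=Q1) draws from the long row where fund=EX4, fund_grp=GD7 and period=Q1, which has return_pct=-2.4.

-2.4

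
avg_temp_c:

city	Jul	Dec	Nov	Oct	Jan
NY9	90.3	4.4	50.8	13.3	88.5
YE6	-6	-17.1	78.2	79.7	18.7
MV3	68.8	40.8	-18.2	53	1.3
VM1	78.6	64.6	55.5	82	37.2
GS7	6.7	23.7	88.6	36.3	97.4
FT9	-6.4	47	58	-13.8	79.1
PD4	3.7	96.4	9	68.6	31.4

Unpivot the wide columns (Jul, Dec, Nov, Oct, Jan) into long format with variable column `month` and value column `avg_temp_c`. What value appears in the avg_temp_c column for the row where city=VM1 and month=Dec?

64.6

Unpivoting turns each (city, wide-column) pair into one long row.
The wide cell at row VM1, column Dec holds 64.6, so the long row (VM1, Dec) has avg_temp_c=64.6.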